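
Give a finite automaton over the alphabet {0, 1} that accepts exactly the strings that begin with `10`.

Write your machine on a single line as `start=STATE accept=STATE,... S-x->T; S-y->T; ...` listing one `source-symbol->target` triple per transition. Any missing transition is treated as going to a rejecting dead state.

Walk along `10` while the input agrees: from s0 take `1` to s1, and so on. Any deviation drops to the rejecting sink s3. Once s2 is reached the prefix is confirmed and every continuation is accepted.
With 4 states:
        0   1  
>  s0   s3  s1 
   s1   s2  s3 
 * s2   s2  s2 
   s3   s3  s3 
(> = start, * = accepting)

start=s0; accept=s2; s0-0->s3; s0-1->s1; s1-0->s2; s1-1->s3; s2-0->s2; s2-1->s2; s3-0->s3; s3-1->s3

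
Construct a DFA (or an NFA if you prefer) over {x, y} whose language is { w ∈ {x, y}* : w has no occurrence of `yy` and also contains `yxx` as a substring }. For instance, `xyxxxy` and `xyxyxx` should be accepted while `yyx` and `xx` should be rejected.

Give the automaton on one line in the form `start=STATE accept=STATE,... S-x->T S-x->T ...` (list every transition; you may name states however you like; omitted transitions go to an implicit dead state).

Build one automaton per condition and run them in lockstep. One (3 states) tracks partial matches of the forbidden pattern `yy`; the other (4 states) tracks whether and how much of `yxx` has been seen. Each combined state is a pair, one component from each; accept when both components accept. Minimizing collapses redundant product states.
6 states suffice.
       x  y 
>  A   A  B 
   B   C  D 
   C   E  B 
   D   D  D 
 * E   E  F 
 * F   E  D 
(> = start, * = accepting)

start=A accept=E,F A-x->A A-y->B B-x->C B-y->D C-x->E C-y->B D-x->D D-y->D E-x->E E-y->F F-x->E F-y->D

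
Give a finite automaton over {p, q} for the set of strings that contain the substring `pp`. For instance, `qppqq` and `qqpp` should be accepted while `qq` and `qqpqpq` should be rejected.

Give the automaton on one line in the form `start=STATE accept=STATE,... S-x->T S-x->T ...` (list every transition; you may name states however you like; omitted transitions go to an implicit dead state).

States A..B record the length of the longest prefix of `pp` that matches the current input suffix. Reaching C means `pp` has been seen, and we stay there forever. Accept from C.
A 3-state machine:
       p  q 
>  A   B  A 
   B   C  A 
 * C   C  C 
(> = start, * = accepting)

start=A accept=C A-p->B A-q->A B-p->C B-q->A C-p->C C-q->C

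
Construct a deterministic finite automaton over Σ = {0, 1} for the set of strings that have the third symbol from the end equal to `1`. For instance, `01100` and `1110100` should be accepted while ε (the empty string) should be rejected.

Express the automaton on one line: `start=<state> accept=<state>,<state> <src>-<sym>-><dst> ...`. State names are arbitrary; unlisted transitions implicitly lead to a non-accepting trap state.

Because acceptance depends on a position counted from the end, the machine has to buffer the most recent 3 symbols. Make each state the string of the last up-to-3 symbols read; on input `x` shift the window left and append `x`. Accept when the buffered window has length 3 and begins with `1`.
With 15 states:
          0    1  
>  q0     q1   q2 
   q1     q3   q4 
   q2     q5   q6 
   q3     q7   q8 
   q4     q9  q10 
   q5    q11  q12 
   q6    q13  q14 
   q7     q7   q8 
   q8     q9  q10 
   q9    q11  q12 
   q10   q13  q14 
 * q11    q7   q8 
 * q12    q9  q10 
 * q13   q11  q12 
 * q14   q13  q14 
(> = start, * = accepting)

start=q0 accept=q11,q12,q13,q14 q0-0->q1 q0-1->q2 q1-0->q3 q1-1->q4 q2-0->q5 q2-1->q6 q3-0->q7 q3-1->q8 q4-0->q9 q4-1->q10 q5-0->q11 q5-1->q12 q6-0->q13 q6-1->q14 q7-0->q7 q7-1->q8 q8-0->q9 q8-1->q10 q9-0->q11 q9-1->q12 q10-0->q13 q10-1->q14 q11-0->q7 q11-1->q8 q12-0->q9 q12-1->q10 q13-0->q11 q13-1->q12 q14-0->q13 q14-1->q14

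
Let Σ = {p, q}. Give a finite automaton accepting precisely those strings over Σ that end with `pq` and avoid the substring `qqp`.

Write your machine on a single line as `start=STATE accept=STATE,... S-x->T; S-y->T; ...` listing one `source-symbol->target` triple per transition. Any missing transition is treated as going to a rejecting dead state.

Build one automaton per condition and run them in lockstep. The first has 3 states tracking how much of the suffix `pq` has currently been matched; the second has 4 states tracking partial matches of the forbidden pattern `qqp`. A product state is a pair (one from each), accepting exactly when both do.
8 states suffice.
        p   q  
>  S0   S1  S2 
   S1   S1  S3 
   S2   S1  S4 
 * S3   S1  S4 
   S4   S5  S4 
   S5   S5  S6 
   S6   S5  S7 
   S7   S5  S7 
(> = start, * = accepting)

start=S0; accept=S3; S0-p->S1; S0-q->S2; S1-p->S1; S1-q->S3; S2-p->S1; S2-q->S4; S3-p->S1; S3-q->S4; S4-p->S5; S4-q->S4; S5-p->S5; S5-q->S6; S6-p->S5; S6-q->S7; S7-p->S5; S7-q->S7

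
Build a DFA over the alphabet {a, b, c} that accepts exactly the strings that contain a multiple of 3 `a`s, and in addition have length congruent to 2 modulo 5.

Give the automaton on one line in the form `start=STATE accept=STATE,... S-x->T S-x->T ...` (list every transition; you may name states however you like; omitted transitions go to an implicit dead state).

start=s0 accept=s5 s0-a->s1 s0-b->s2 s0-c->s2 s1-a->s3 s1-b->s4 s1-c->s4 s2-a->s4 s2-b->s5 s2-c->s5 s3-a->s6 s3-b->s7 s3-c->s7 s4-a->s7 s4-b->s8 s4-c->s8 s5-a->s8 s5-b->s6 s5-c->s6 s6-a->s9 s6-b->s10 s6-c->s10 s7-a->s10 s7-b->s11 s7-c->s11 s8-a->s11 s8-b->s9 s8-c->s9 s9-a->s12 s9-b->s13 s9-c->s13 s10-a->s13 s10-b->s0 s10-c->s0 s11-a->s0 s11-b->s12 s11-c->s12 s12-a->s2 s12-b->s14 s12-c->s14 s13-a->s14 s13-b->s1 s13-c->s1 s14-a->s5 s14-b->s3 s14-c->s3

Handle the two conditions separately and then intersect. The first has 3 states tracking the count of `a`s modulo 3; the second has 5 states tracking the input length modulo 5. A product state is a pair (one from each), accepting exactly when both do.
A 15-state machine:
          a    b    c  
>  s0     s1   s2   s2 
   s1     s3   s4   s4 
   s2     s4   s5   s5 
   s3     s6   s7   s7 
   s4     s7   s8   s8 
 * s5     s8   s6   s6 
   s6     s9  s10  s10 
   s7    s10  s11  s11 
   s8    s11   s9   s9 
   s9    s12  s13  s13 
   s10   s13   s0   s0 
   s11    s0  s12  s12 
   s12    s2  s14  s14 
   s13   s14   s1   s1 
   s14    s5   s3   s3 
(> = start, * = accepting)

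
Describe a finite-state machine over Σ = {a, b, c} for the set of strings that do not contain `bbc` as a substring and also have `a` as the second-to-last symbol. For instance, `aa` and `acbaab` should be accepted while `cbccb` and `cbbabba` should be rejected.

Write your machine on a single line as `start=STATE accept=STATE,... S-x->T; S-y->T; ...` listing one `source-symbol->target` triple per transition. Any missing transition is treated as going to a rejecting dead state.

Handle the two conditions separately and then intersect. One (4 states) tracks partial matches of the forbidden pattern `bbc`; the other (13 states) tracks the last 2 symbols read. Each combined state is a pair, one component from each; accept when both components accept. Minimizing collapses redundant product states.
With 8 states:
        a   b   c  
>  q0   q1  q2  q0 
   q1   q3  q4  q5 
   q2   q1  q6  q0 
 * q3   q3  q4  q5 
 * q4   q1  q6  q0 
 * q5   q1  q2  q0 
   q6   q1  q6  q7 
   q7   q7  q7  q7 
(> = start, * = accepting)

start=q0; accept=q3,q4,q5; q0-a->q1; q0-b->q2; q0-c->q0; q1-a->q3; q1-b->q4; q1-c->q5; q2-a->q1; q2-b->q6; q2-c->q0; q3-a->q3; q3-b->q4; q3-c->q5; q4-a->q1; q4-b->q6; q4-c->q0; q5-a->q1; q5-b->q2; q5-c->q0; q6-a->q1; q6-b->q6; q6-c->q7; q7-a->q7; q7-b->q7; q7-c->q7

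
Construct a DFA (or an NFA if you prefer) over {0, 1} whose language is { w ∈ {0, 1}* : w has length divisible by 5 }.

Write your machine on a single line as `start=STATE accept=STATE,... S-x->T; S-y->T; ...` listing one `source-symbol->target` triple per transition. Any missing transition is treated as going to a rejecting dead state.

Only the length mod 5 matters, so use a 5-cycle: from any state, every input symbol moves to the next state, wrapping E back to A. Mark A accepting.
5 states suffice.
       0  1 
>* A   B  B 
   B   C  C 
   C   D  D 
   D   E  E 
   E   A  A 
(> = start, * = accepting)

start=A; accept=A; A-0->B; A-1->B; B-0->C; B-1->C; C-0->D; C-1->D; D-0->E; D-1->E; E-0->A; E-1->A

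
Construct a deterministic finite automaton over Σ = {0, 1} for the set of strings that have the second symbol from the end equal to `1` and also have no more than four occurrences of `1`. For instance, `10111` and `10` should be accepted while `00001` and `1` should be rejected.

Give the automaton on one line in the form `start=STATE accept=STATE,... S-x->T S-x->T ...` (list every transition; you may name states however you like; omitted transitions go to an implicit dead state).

Build one automaton per condition and run them in lockstep. The first has 7 states tracking the last 2 symbols read; the second has 6 states tracking the count of `1`s, saturating at 5. A product state is a pair (one from each), accepting exactly when both do.
          0    1  
>  q0     q1   q2 
   q1     q3   q4 
   q2     q5   q6 
   q3     q3   q4 
   q4     q5   q6 
 * q5     q7   q8 
 * q6     q9  q10 
   q7     q7   q8 
   q8     q9  q10 
 * q9    q11  q12 
 * q10   q13  q14 
   q11   q11  q12 
   q12   q13  q14 
 * q13   q15  q16 
 * q14   q17  q18 
   q15   q15  q16 
   q16   q17  q18 
 * q17   q19  q20 
   q18   q21  q18 
   q19   q19  q20 
   q20   q21  q18 
   q21   q22  q20 
   q22   q22  q20 
(> = start, * = accepting)

start=q0 accept=q5,q6,q9,q10,q13,q14,q17 q0-0->q1 q0-1->q2 q1-0->q3 q1-1->q4 q2-0->q5 q2-1->q6 q3-0->q3 q3-1->q4 q4-0->q5 q4-1->q6 q5-0->q7 q5-1->q8 q6-0->q9 q6-1->q10 q7-0->q7 q7-1->q8 q8-0->q9 q8-1->q10 q9-0->q11 q9-1->q12 q10-0->q13 q10-1->q14 q11-0->q11 q11-1->q12 q12-0->q13 q12-1->q14 q13-0->q15 q13-1->q16 q14-0->q17 q14-1->q18 q15-0->q15 q15-1->q16 q16-0->q17 q16-1->q18 q17-0->q19 q17-1->q20 q18-0->q21 q18-1->q18 q19-0->q19 q19-1->q20 q20-0->q21 q20-1->q18 q21-0->q22 q21-1->q20 q22-0->q22 q22-1->q20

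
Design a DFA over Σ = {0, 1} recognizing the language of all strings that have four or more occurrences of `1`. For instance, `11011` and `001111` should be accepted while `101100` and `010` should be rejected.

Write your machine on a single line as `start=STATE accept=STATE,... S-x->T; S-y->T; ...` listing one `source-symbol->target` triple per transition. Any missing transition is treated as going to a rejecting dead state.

Count `1`s, saturating at 5: states A through E mean 0 through 4 `1`s seen; F means more than 4. Each `1` increments (capped at F); other symbols loop. Accept from {E, F}.
A 6-state machine:
       0  1 
>  A   A  B 
   B   B  C 
   C   C  D 
   D   D  E 
 * E   E  F 
 * F   F  F 
(> = start, * = accepting)

start=A; accept=E,F; A-0->A; A-1->B; B-0->B; B-1->C; C-0->C; C-1->D; D-0->D; D-1->E; E-0->E; E-1->F; F-0->F; F-1->F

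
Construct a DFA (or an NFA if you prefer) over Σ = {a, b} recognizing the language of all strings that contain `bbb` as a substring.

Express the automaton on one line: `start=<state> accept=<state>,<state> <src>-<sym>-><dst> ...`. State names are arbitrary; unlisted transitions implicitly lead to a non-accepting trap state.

States q0..q2 record the length of the longest prefix of `bbb` that matches the current input suffix. Reaching q3 means `bbb` has been seen, and we stay there forever. Accept from q3.
With 4 states:
        a   b  
>  q0   q0  q1 
   q1   q0  q2 
   q2   q0  q3 
 * q3   q3  q3 
(> = start, * = accepting)

start=q0 accept=q3 q0-a->q0 q0-b->q1 q1-a->q0 q1-b->q2 q2-a->q0 q2-b->q3 q3-a->q3 q3-b->q3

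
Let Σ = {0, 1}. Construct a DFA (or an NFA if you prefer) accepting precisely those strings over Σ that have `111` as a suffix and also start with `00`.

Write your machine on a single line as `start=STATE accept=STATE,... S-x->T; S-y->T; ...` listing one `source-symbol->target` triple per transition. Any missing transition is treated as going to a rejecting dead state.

start=q0; accept=q9; q0-0->q1; q0-1->q2; q1-0->q3; q1-1->q2; q2-0->q4; q2-1->q5; q3-0->q3; q3-1->q6; q4-0->q4; q4-1->q2; q5-0->q4; q5-1->q7; q6-0->q3; q6-1->q8; q7-0->q4; q7-1->q7; q8-0->q3; q8-1->q9; q9-0->q3; q9-1->q9

Handle the two conditions separately and then intersect. One (4 states) tracks how much of the suffix `111` has currently been matched; the other (4 states) tracks whether the input so far still matches the prefix `00`. Each combined state is a pair, one component from each; accept when both components accept.
        0   1  
>  q0   q1  q2 
   q1   q3  q2 
   q2   q4  q5 
   q3   q3  q6 
   q4   q4  q2 
   q5   q4  q7 
   q6   q3  q8 
   q7   q4  q7 
   q8   q3  q9 
 * q9   q3  q9 
(> = start, * = accepting)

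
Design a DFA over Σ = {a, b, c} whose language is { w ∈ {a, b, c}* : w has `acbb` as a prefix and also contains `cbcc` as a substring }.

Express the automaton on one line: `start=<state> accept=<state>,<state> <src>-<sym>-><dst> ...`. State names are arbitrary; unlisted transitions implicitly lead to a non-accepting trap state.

start=q0 accept=q9 q0-a->q1 q0-b->q2 q0-c->q2 q1-a->q2 q1-b->q2 q1-c->q3 q2-a->q2 q2-b->q2 q2-c->q2 q3-a->q2 q3-b->q4 q3-c->q2 q4-a->q2 q4-b->q5 q4-c->q2 q5-a->q5 q5-b->q5 q5-c->q6 q6-a->q5 q6-b->q7 q6-c->q6 q7-a->q5 q7-b->q5 q7-c->q8 q8-a->q5 q8-b->q7 q8-c->q9 q9-a->q9 q9-b->q9 q9-c->q9

Run two small machines in parallel and take their product. The first has 6 states tracking whether the input so far still matches the prefix `acbb`; the second has 5 states tracking whether and how much of `cbcc` has been seen. A product state is a pair (one from each), accepting exactly when both do. Minimizing collapses redundant product states.
With 10 states:
        a   b   c  
>  q0   q1  q2  q2 
   q1   q2  q2  q3 
   q2   q2  q2  q2 
   q3   q2  q4  q2 
   q4   q2  q5  q2 
   q5   q5  q5  q6 
   q6   q5  q7  q6 
   q7   q5  q5  q8 
   q8   q5  q7  q9 
 * q9   q9  q9  q9 
(> = start, * = accepting)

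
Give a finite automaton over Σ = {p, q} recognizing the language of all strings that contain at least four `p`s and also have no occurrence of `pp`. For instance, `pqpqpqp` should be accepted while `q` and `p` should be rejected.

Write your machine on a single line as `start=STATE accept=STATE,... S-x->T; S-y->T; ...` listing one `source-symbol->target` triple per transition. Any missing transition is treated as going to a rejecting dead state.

Handle the two conditions separately and then intersect. The first has 6 states tracking the count of `p`s, saturating at 5; the second has 3 states tracking partial matches of the forbidden pattern `pp`. A product state is a pair (one from each), accepting exactly when both do. After merging equivalent states the machine shrinks.
A 10-state machine:
        p   q  
>  s0   s1  s0 
   s1   s2  s3 
   s2   s2  s2 
   s3   s4  s3 
   s4   s2  s5 
   s5   s6  s5 
   s6   s2  s7 
   s7   s8  s7 
 * s8   s2  s9 
 * s9   s8  s9 
(> = start, * = accepting)

start=s0; accept=s8,s9; s0-p->s1; s0-q->s0; s1-p->s2; s1-q->s3; s2-p->s2; s2-q->s2; s3-p->s4; s3-q->s3; s4-p->s2; s4-q->s5; s5-p->s6; s5-q->s5; s6-p->s2; s6-q->s7; s7-p->s8; s7-q->s7; s8-p->s2; s8-q->s9; s9-p->s8; s9-q->s9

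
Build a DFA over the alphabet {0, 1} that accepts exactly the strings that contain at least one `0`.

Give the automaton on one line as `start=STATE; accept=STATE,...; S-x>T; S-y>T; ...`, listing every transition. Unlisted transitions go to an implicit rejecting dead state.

start=S0; accept=S1,S2; S0-0>S1; S0-1>S0; S1-0>S2; S1-1>S1; S2-0>S2; S2-1>S2

Only the number of `0`s matters, and only up to 2. Make a chain S0 → S1 → S2 advanced by each `0` (with S2 absorbing); every other symbol self-loops. The accepting set is {S1, S2}.
With 3 states:
        0   1  
>  S0   S1  S0 
 * S1   S2  S1 
 * S2   S2  S2 
(> = start, * = accepting)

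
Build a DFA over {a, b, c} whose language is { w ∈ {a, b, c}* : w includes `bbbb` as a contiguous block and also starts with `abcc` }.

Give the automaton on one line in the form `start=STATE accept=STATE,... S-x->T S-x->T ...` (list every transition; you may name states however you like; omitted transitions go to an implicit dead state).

start=S0 accept=S9 S0-a->S1 S0-b->S2 S0-c->S2 S1-a->S2 S1-b->S3 S1-c->S2 S2-a->S2 S2-b->S2 S2-c->S2 S3-a->S2 S3-b->S2 S3-c->S4 S4-a->S2 S4-b->S2 S4-c->S5 S5-a->S5 S5-b->S6 S5-c->S5 S6-a->S5 S6-b->S7 S6-c->S5 S7-a->S5 S7-b->S8 S7-c->S5 S8-a->S5 S8-b->S9 S8-c->S5 S9-a->S9 S9-b->S9 S9-c->S9

Handle the two conditions separately and then intersect. The first has 5 states tracking whether and how much of `bbbb` has been seen; the second has 6 states tracking whether the input so far still matches the prefix `abcc`. A product state is a pair (one from each), accepting exactly when both do. Equivalent product states are then merged.
A 10-state machine:
        a   b   c  
>  S0   S1  S2  S2 
   S1   S2  S3  S2 
   S2   S2  S2  S2 
   S3   S2  S2  S4 
   S4   S2  S2  S5 
   S5   S5  S6  S5 
   S6   S5  S7  S5 
   S7   S5  S8  S5 
   S8   S5  S9  S5 
 * S9   S9  S9  S9 
(> = start, * = accepting)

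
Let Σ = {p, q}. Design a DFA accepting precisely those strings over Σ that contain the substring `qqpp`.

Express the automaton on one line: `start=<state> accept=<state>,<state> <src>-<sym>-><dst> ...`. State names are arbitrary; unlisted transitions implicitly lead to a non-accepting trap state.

States s0..s3 record the length of the longest prefix of `qqpp` that matches the current input suffix. Reaching s4 means `qqpp` has been seen, and we stay there forever. Accept from s4.
A 5-state machine:
        p   q  
>  s0   s0  s1 
   s1   s0  s2 
   s2   s3  s2 
   s3   s4  s1 
 * s4   s4  s4 
(> = start, * = accepting)

start=s0 accept=s4 s0-p->s0 s0-q->s1 s1-p->s0 s1-q->s2 s2-p->s3 s2-q->s2 s3-p->s4 s3-q->s1 s4-p->s4 s4-q->s4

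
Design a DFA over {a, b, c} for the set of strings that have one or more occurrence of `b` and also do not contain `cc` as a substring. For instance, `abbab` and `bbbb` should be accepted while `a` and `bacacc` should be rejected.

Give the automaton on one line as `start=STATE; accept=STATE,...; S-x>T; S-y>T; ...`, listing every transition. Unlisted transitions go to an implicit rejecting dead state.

Run two small machines in parallel and take their product. One (3 states) tracks the count of `b`s, saturating at 2; the other (3 states) tracks partial matches of the forbidden pattern `cc`. Each combined state is a pair, one component from each; accept when both components accept. Minimizing collapses redundant product states.
5 states suffice.
        a   b   c  
>  S0   S0  S1  S2 
 * S1   S1  S1  S3 
   S2   S0  S1  S4 
 * S3   S1  S1  S4 
   S4   S4  S4  S4 
(> = start, * = accepting)

start=S0; accept=S1,S3; S0-a>S0; S0-b>S1; S0-c>S2; S1-a>S1; S1-b>S1; S1-c>S3; S2-a>S0; S2-b>S1; S2-c>S4; S3-a>S1; S3-b>S1; S3-c>S4; S4-a>S4; S4-b>S4; S4-c>S4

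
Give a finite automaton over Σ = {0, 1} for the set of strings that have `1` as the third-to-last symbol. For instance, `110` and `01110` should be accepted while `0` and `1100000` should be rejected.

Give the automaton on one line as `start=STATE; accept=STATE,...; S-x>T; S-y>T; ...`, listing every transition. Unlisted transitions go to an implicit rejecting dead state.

start=q0; accept=q11,q12,q13,q14; q0-0>q1; q0-1>q2; q1-0>q3; q1-1>q4; q2-0>q5; q2-1>q6; q3-0>q7; q3-1>q8; q4-0>q9; q4-1>q10; q5-0>q11; q5-1>q12; q6-0>q13; q6-1>q14; q7-0>q7; q7-1>q8; q8-0>q9; q8-1>q10; q9-0>q11; q9-1>q12; q10-0>q13; q10-1>q14; q11-0>q7; q11-1>q8; q12-0>q9; q12-1>q10; q13-0>q11; q13-1>q12; q14-0>q13; q14-1>q14

Because acceptance depends on a position counted from the end, the machine has to buffer the most recent 3 symbols. Make each state the string of the last up-to-3 symbols read; on input `x` shift the window left and append `x`. Accept when the buffered window has length 3 and begins with `1`.
15 states suffice.
          0    1  
>  q0     q1   q2 
   q1     q3   q4 
   q2     q5   q6 
   q3     q7   q8 
   q4     q9  q10 
   q5    q11  q12 
   q6    q13  q14 
   q7     q7   q8 
   q8     q9  q10 
   q9    q11  q12 
   q10   q13  q14 
 * q11    q7   q8 
 * q12    q9  q10 
 * q13   q11  q12 
 * q14   q13  q14 
(> = start, * = accepting)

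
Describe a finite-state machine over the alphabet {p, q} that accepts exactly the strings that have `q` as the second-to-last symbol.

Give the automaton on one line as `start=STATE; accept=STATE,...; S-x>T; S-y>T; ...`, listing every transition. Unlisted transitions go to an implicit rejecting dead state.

Because acceptance depends on a position counted from the end, the machine has to buffer the most recent 2 symbols. Make each state the string of the last up-to-2 symbols read; on input `x` shift the window left and append `x`. Accept when the buffered window has length 2 and begins with `q`.
With 7 states:
       p  q 
>  A   B  C 
   B   D  E 
   C   F  G 
   D   D  E 
   E   F  G 
 * F   D  E 
 * G   F  G 
(> = start, * = accepting)

start=A; accept=F,G; A-p>B; A-q>C; B-p>D; B-q>E; C-p>F; C-q>G; D-p>D; D-q>E; E-p>F; E-q>G; F-p>D; F-q>E; G-p>F; G-q>G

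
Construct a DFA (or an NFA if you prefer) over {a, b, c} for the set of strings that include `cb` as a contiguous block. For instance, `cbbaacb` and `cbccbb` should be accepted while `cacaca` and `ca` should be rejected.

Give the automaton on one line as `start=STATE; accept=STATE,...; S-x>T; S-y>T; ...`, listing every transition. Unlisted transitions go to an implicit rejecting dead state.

States s0..s1 record the length of the longest prefix of `cb` that matches the current input suffix. Reaching s2 means `cb` has been seen, and we stay there forever. Accept from s2.
        a   b   c  
>  s0   s0  s0  s1 
   s1   s0  s2  s1 
 * s2   s2  s2  s2 
(> = start, * = accepting)

start=s0; accept=s2; s0-a>s0; s0-b>s0; s0-c>s1; s1-a>s0; s1-b>s2; s1-c>s1; s2-a>s2; s2-b>s2; s2-c>s2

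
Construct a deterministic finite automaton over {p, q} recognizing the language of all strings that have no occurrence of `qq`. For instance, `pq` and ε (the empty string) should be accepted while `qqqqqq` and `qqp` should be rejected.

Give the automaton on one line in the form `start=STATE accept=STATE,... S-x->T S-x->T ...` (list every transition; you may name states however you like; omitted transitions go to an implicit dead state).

This is the complement of 'contains `qq`'. Use the same substring-matching states — A through C holding how much of `qq` has just been matched — but flip the accepting set: everything except the trap C accepts.
With 3 states:
       p  q 
>* A   A  B 
 * B   A  C 
   C   C  C 
(> = start, * = accepting)

start=A accept=A,B A-p->A A-q->B B-p->A B-q->C C-p->C C-q->C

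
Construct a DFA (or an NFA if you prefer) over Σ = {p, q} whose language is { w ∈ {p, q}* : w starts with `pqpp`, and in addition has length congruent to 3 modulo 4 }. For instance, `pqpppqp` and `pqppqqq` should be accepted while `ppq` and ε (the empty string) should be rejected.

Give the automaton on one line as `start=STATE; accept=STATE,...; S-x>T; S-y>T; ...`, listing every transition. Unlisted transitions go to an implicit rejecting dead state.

Handle the two conditions separately and then intersect. One (6 states) tracks whether the input so far still matches the prefix `pqpp`; the other (4 states) tracks the input length modulo 4. Each combined state is a pair, one component from each; accept when both components accept. After merging equivalent states the machine shrinks.
        p   q  
>  s0   s1  s2 
   s1   s2  s3 
   s2   s2  s2 
   s3   s4  s2 
   s4   s5  s2 
   s5   s6  s6 
   s6   s7  s7 
   s7   s8  s8 
 * s8   s5  s5 
(> = start, * = accepting)

start=s0; accept=s8; s0-p>s1; s0-q>s2; s1-p>s2; s1-q>s3; s2-p>s2; s2-q>s2; s3-p>s4; s3-q>s2; s4-p>s5; s4-q>s2; s5-p>s6; s5-q>s6; s6-p>s7; s6-q>s7; s7-p>s8; s7-q>s8; s8-p>s5; s8-q>s5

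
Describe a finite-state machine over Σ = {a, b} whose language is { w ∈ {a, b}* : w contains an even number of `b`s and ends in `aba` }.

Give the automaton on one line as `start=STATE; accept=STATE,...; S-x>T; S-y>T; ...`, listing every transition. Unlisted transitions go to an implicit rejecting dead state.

Handle the two conditions separately and then intersect. One (2 states) tracks the count of `b`s modulo 2; the other (4 states) tracks how much of the suffix `aba` has currently been matched. Each combined state is a pair, one component from each; accept when both components accept. Minimizing collapses redundant product states.
5 states suffice.
        a   b  
>  q0   q0  q1 
   q1   q2  q0 
   q2   q2  q3 
   q3   q4  q1 
 * q4   q0  q1 
(> = start, * = accepting)

start=q0; accept=q4; q0-a>q0; q0-b>q1; q1-a>q2; q1-b>q0; q2-a>q2; q2-b>q3; q3-a>q4; q3-b>q1; q4-a>q0; q4-b>q1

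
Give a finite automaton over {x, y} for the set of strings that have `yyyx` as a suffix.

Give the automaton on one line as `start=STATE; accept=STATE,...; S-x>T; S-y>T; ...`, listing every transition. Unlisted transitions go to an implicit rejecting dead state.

start=q0; accept=q4; q0-x>q0; q0-y>q1; q1-x>q0; q1-y>q2; q2-x>q0; q2-y>q3; q3-x>q4; q3-y>q3; q4-x>q0; q4-y>q1

Let each state record the length of the longest suffix of the input read so far that is also a prefix of `yyyx`. q1 means the last symbol is `y`; q2 means the last 2 symbols are `yy`; q3 means the last 3 symbols are `yyy`; q4 means the last 4 symbols are `yyyx`. Accept only at q4, where the string currently ends in `yyyx`.
A 5-state machine:
        x   y  
>  q0   q0  q1 
   q1   q0  q2 
   q2   q0  q3 
   q3   q4  q3 
 * q4   q0  q1 
(> = start, * = accepting)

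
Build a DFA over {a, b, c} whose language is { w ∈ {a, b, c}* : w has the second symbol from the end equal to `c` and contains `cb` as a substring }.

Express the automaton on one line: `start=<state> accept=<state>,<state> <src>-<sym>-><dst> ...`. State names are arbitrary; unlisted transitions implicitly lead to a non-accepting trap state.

start=q0 accept=q2,q5 q0-a->q0 q0-b->q0 q0-c->q1 q1-a->q0 q1-b->q2 q1-c->q1 q2-a->q3 q2-b->q3 q2-c->q4 q3-a->q3 q3-b->q3 q3-c->q4 q4-a->q2 q4-b->q2 q4-c->q5 q5-a->q2 q5-b->q2 q5-c->q5

Run two small machines in parallel and take their product. One (13 states) tracks the last 2 symbols read; the other (3 states) tracks whether and how much of `cb` has been seen. Each combined state is a pair, one component from each; accept when both components accept. Minimizing collapses redundant product states.
With 6 states:
        a   b   c  
>  q0   q0  q0  q1 
   q1   q0  q2  q1 
 * q2   q3  q3  q4 
   q3   q3  q3  q4 
   q4   q2  q2  q5 
 * q5   q2  q2  q5 
(> = start, * = accepting)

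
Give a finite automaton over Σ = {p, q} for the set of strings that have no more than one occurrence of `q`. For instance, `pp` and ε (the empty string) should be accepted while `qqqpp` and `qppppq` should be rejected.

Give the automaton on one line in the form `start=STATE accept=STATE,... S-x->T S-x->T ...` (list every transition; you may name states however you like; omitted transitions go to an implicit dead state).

Count `q`s, saturating at 2: state s0 means no `q` yet, s1 means one `q` seen, s2 means more than one. Each `q` increments (capped at s2); other symbols loop. Accept from {s0, s1}.
A 3-state machine:
        p   q  
>* s0   s0  s1 
 * s1   s1  s2 
   s2   s2  s2 
(> = start, * = accepting)

start=s0 accept=s0,s1 s0-p->s0 s0-q->s1 s1-p->s1 s1-q->s2 s2-p->s2 s2-q->s2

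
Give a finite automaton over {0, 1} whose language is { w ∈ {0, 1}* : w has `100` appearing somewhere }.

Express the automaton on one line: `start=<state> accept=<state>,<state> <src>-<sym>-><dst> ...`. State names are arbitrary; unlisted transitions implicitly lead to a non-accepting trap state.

Track how much of `100` has been matched so far: state A is no progress, D is the absorbing accept state reached once `100` has occurred. Intermediate states record partial matches; on a mismatch, fall back to the longest reusable overlap.
4 states suffice.
       0  1 
>  A   A  B 
   B   C  B 
   C   D  B 
 * D   D  D 
(> = start, * = accepting)

start=A accept=D A-0->A A-1->B B-0->C B-1->B C-0->D C-1->B D-0->D D-1->D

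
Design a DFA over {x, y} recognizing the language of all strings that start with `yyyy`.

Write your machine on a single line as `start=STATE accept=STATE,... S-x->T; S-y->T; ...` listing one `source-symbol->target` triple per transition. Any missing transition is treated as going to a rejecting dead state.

start=A; accept=E; A-x->F; A-y->B; B-x->F; B-y->C; C-x->F; C-y->D; D-x->F; D-y->E; E-x->E; E-y->E; F-x->F; F-y->F

Walk along `yyyy` while the input agrees: from A take `y` to B, and so on. Any deviation drops to the rejecting sink F. Once E is reached the prefix is confirmed and every continuation is accepted.
6 states suffice.
       x  y 
>  A   F  B 
   B   F  C 
   C   F  D 
   D   F  E 
 * E   E  E 
   F   F  F 
(> = start, * = accepting)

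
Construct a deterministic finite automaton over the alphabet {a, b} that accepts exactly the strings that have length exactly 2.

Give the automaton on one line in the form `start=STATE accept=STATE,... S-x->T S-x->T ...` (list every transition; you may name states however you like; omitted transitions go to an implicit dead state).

start=q0 accept=q2 q0-a->q1 q0-b->q1 q1-a->q2 q1-b->q2 q2-a->q3 q2-b->q3 q3-a->q3 q3-b->q3

Count input length up to 3: every symbol moves from q0 toward q3, which means 'more than 2' and absorbs. Accept from {q2}.
        a   b  
>  q0   q1  q1 
   q1   q2  q2 
 * q2   q3  q3 
   q3   q3  q3 
(> = start, * = accepting)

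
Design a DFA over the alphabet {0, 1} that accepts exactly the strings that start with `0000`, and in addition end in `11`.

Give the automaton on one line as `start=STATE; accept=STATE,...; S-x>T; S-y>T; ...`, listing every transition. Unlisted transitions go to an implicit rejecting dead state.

Build one automaton per condition and run them in lockstep. One (6 states) tracks whether the input so far still matches the prefix `0000`; the other (3 states) tracks how much of the suffix `11` has currently been matched. Each combined state is a pair, one component from each; accept when both components accept. After merging equivalent states the machine shrinks.
With 8 states:
        0   1  
>  S0   S1  S2 
   S1   S3  S2 
   S2   S2  S2 
   S3   S4  S2 
   S4   S5  S2 
   S5   S5  S6 
   S6   S5  S7 
 * S7   S5  S7 
(> = start, * = accepting)

start=S0; accept=S7; S0-0>S1; S0-1>S2; S1-0>S3; S1-1>S2; S2-0>S2; S2-1>S2; S3-0>S4; S3-1>S2; S4-0>S5; S4-1>S2; S5-0>S5; S5-1>S6; S6-0>S5; S6-1>S7; S7-0>S5; S7-1>S7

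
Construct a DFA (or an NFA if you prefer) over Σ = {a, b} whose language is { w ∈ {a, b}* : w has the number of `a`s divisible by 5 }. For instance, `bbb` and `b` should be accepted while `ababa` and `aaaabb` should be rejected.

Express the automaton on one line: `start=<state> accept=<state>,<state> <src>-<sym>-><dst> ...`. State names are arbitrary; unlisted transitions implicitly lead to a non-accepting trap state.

The only thing that matters is how many `a`s have appeared, reduced mod 5. Use one state per residue: S0 for 0, …, S4 for 4. Reading `a` moves to the next residue; anything else stays put. S0 is accepting.
5 states suffice.
        a   b  
>* S0   S1  S0 
   S1   S2  S1 
   S2   S3  S2 
   S3   S4  S3 
   S4   S0  S4 
(> = start, * = accepting)

start=S0 accept=S0 S0-a->S1 S0-b->S0 S1-a->S2 S1-b->S1 S2-a->S3 S2-b->S2 S3-a->S4 S3-b->S3 S4-a->S0 S4-b->S4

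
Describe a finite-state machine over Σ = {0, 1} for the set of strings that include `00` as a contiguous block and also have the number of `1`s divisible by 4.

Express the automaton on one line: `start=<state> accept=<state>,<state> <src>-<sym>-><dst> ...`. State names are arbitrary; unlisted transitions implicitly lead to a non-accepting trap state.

Handle the two conditions separately and then intersect. The first has 3 states tracking whether and how much of `00` has been seen; the second has 4 states tracking the count of `1`s modulo 4. A product state is a pair (one from each), accepting exactly when both do.
       0  1 
>  A   B  C 
   B   D  C 
   C   E  F 
 * D   D  G 
   E   G  F 
   F   H  I 
   G   G  J 
   H   J  I 
   I   K  A 
   J   J  L 
   K   L  A 
   L   L  D 
(> = start, * = accepting)

start=A accept=D A-0->B A-1->C B-0->D B-1->C C-0->E C-1->F D-0->D D-1->G E-0->G E-1->F F-0->H F-1->I G-0->G G-1->J H-0->J H-1->I I-0->K I-1->A J-0->J J-1->L K-0->L K-1->A L-0->L L-1->D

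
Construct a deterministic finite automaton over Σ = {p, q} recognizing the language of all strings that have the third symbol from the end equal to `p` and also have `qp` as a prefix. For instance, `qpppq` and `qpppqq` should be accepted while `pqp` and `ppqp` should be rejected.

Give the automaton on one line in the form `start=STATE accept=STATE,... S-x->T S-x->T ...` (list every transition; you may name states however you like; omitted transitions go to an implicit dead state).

start=A accept=R,S,T,U A-p->B A-q->C B-p->D B-q->E C-p->F C-q->G D-p->H D-q->I E-p->J E-q->K F-p->L F-q->M G-p->N G-q->O H-p->H H-q->I I-p->J I-q->K J-p->P J-q->Q K-p->N K-q->O L-p->R L-q->S M-p->T M-q->U N-p->P N-q->Q O-p->N O-q->O P-p->H P-q->I Q-p->J Q-q->K R-p->R R-q->S S-p->T S-q->U T-p->L T-q->M U-p->V U-q->W V-p->L V-q->M W-p->V W-q->W

Handle the two conditions separately and then intersect. One (15 states) tracks the last 3 symbols read; the other (4 states) tracks whether the input so far still matches the prefix `qp`. Each combined state is a pair, one component from each; accept when both components accept.
       p  q 
>  A   B  C 
   B   D  E 
   C   F  G 
   D   H  I 
   E   J  K 
   F   L  M 
   G   N  O 
   H   H  I 
   I   J  K 
   J   P  Q 
   K   N  O 
   L   R  S 
   M   T  U 
   N   P  Q 
   O   N  O 
   P   H  I 
   Q   J  K 
 * R   R  S 
 * S   T  U 
 * T   L  M 
 * U   V  W 
   V   L  M 
   W   V  W 
(> = start, * = accepting)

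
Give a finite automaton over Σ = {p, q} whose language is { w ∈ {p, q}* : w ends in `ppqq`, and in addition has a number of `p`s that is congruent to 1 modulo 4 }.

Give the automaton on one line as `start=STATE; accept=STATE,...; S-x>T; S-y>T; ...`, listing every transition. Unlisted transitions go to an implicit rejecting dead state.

Handle the two conditions separately and then intersect. The first has 5 states tracking how much of the suffix `ppqq` has currently been matched; the second has 4 states tracking the count of `p`s modulo 4. A product state is a pair (one from each), accepting exactly when both do. After merging equivalent states the machine shrinks.
An 8-state machine:
        p   q  
>  s0   s1  s0 
   s1   s2  s1 
   s2   s3  s2 
   s3   s4  s3 
   s4   s5  s0 
   s5   s2  s6 
   s6   s2  s7 
 * s7   s2  s1 
(> = start, * = accepting)

start=s0; accept=s7; s0-p>s1; s0-q>s0; s1-p>s2; s1-q>s1; s2-p>s3; s2-q>s2; s3-p>s4; s3-q>s3; s4-p>s5; s4-q>s0; s5-p>s2; s5-q>s6; s6-p>s2; s6-q>s7; s7-p>s2; s7-q>s1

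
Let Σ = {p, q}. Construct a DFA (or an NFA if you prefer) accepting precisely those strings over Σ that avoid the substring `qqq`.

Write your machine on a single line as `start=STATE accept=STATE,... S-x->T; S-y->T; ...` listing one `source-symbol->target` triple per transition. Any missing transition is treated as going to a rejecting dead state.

This is the complement of 'contains `qqq`'. Use the same substring-matching states — A through D holding how much of `qqq` has just been matched — but flip the accepting set: everything except the trap D accepts.
With 4 states:
       p  q 
>* A   A  B 
 * B   A  C 
 * C   A  D 
   D   D  D 
(> = start, * = accepting)

start=A; accept=A,B,C; A-p->A; A-q->B; B-p->A; B-q->C; C-p->A; C-q->D; D-p->D; D-q->D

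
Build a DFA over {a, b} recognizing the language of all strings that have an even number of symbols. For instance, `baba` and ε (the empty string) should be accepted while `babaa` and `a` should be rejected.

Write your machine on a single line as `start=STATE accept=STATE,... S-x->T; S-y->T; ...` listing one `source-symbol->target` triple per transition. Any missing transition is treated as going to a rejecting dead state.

Only the length mod 2 matters, so use a 2-cycle: from any state, every input symbol moves to the next state, wrapping s1 back to s0. Mark s0 accepting.
2 states suffice.
        a   b  
>* s0   s1  s1 
   s1   s0  s0 
(> = start, * = accepting)

start=s0; accept=s0; s0-a->s1; s0-b->s1; s1-a->s0; s1-b->s0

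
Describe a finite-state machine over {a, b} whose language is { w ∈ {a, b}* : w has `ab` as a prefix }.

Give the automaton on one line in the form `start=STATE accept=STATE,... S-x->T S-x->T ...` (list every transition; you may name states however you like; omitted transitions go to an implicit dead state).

start=s0 accept=s2 s0-a->s1 s0-b->s3 s1-a->s3 s1-b->s2 s2-a->s2 s2-b->s2 s3-a->s3 s3-b->s3

Walk along `ab` while the input agrees: from s0 take `a` to s1, and so on. Any deviation drops to the rejecting sink s3. Once s2 is reached the prefix is confirmed and every continuation is accepted.
With 4 states:
        a   b  
>  s0   s1  s3 
   s1   s3  s2 
 * s2   s2  s2 
   s3   s3  s3 
(> = start, * = accepting)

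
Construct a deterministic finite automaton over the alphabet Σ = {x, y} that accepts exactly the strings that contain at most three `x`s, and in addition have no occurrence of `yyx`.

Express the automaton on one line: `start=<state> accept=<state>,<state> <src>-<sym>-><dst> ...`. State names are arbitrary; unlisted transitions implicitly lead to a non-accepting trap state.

Run two small machines in parallel and take their product. The first has 5 states tracking the count of `x`s, saturating at 4; the second has 4 states tracking partial matches of the forbidden pattern `yyx`. A product state is a pair (one from each), accepting exactly when both do. Minimizing collapses redundant product states.
        x   y  
>* q0   q1  q2 
 * q1   q3  q4 
 * q2   q1  q5 
 * q3   q5  q6 
 * q4   q3  q5 
 * q5   q7  q5 
 * q6   q5  q5 
   q7   q7  q7 
(> = start, * = accepting)

start=q0 accept=q0,q1,q2,q3,q4,q5,q6 q0-x->q1 q0-y->q2 q1-x->q3 q1-y->q4 q2-x->q1 q2-y->q5 q3-x->q5 q3-y->q6 q4-x->q3 q4-y->q5 q5-x->q7 q5-y->q5 q6-x->q5 q6-y->q5 q7-x->q7 q7-y->q7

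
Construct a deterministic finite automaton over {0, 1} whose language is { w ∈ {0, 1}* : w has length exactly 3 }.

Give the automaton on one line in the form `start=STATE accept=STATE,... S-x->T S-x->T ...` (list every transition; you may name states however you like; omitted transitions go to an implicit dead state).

start=s0 accept=s3 s0-0->s1 s0-1->s1 s1-0->s2 s1-1->s2 s2-0->s3 s2-1->s3 s3-0->s4 s3-1->s4 s4-0->s4 s4-1->s4

Count input length up to 4: every symbol moves from s0 toward s4, which means 'more than 3' and absorbs. Accept from {s3}.
A 5-state machine:
        0   1  
>  s0   s1  s1 
   s1   s2  s2 
   s2   s3  s3 
 * s3   s4  s4 
   s4   s4  s4 
(> = start, * = accepting)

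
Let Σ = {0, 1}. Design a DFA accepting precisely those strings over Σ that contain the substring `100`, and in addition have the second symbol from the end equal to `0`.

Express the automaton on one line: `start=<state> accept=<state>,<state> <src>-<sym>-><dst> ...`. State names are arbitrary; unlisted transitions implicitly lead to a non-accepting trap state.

start=S0 accept=S3,S4 S0-0->S0 S0-1->S1 S1-0->S2 S1-1->S1 S2-0->S3 S2-1->S1 S3-0->S3 S3-1->S4 S4-0->S5 S4-1->S6 S5-0->S3 S5-1->S4 S6-0->S5 S6-1->S6

Run two small machines in parallel and take their product. The first has 4 states tracking whether and how much of `100` has been seen; the second has 7 states tracking the last 2 symbols read. A product state is a pair (one from each), accepting exactly when both do. Equivalent product states are then merged.
        0   1  
>  S0   S0  S1 
   S1   S2  S1 
   S2   S3  S1 
 * S3   S3  S4 
 * S4   S5  S6 
   S5   S3  S4 
   S6   S5  S6 
(> = start, * = accepting)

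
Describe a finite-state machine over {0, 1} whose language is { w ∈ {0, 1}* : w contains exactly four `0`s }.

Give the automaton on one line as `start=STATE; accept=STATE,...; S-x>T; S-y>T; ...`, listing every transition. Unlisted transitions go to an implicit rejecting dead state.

Count `0`s, saturating at 5: states q0 through q4 mean 0 through 4 `0`s seen; q5 means more than 4. Each `0` increments (capped at q5); other symbols loop. Accept from {q4}.
6 states suffice.
        0   1  
>  q0   q1  q0 
   q1   q2  q1 
   q2   q3  q2 
   q3   q4  q3 
 * q4   q5  q4 
   q5   q5  q5 
(> = start, * = accepting)

start=q0; accept=q4; q0-0>q1; q0-1>q0; q1-0>q2; q1-1>q1; q2-0>q3; q2-1>q2; q3-0>q4; q3-1>q3; q4-0>q5; q4-1>q4; q5-0>q5; q5-1>q5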